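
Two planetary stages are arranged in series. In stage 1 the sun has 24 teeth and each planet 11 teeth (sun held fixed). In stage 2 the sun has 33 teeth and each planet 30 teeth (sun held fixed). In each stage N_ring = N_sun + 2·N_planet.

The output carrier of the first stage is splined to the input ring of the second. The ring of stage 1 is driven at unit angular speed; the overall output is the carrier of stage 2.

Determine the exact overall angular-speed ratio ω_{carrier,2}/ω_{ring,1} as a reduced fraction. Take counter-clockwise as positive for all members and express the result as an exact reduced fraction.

Stage 1: N_ring = 24 + 2·11 = 46
Stage 1: 24(ω_s−ω_c) = −46(ω_r−ω_c),  ω_s=0, ω_r=1
Stage 1: 24(0−ω_c) = −46(1−ω_c)  ⇒  70ω_c = 46  ⇒  ω_c = 23/35
  ⇒ ω_c¹/ω_r¹ = 23/35
Stage 2: N_ring = 33 + 2·30 = 93
Stage 2: 33(ω_s−ω_c) = −93(ω_r−ω_c),  ω_s=0, ω_r=1
Stage 2: 33(0−ω_c) = −93(1−ω_c)  ⇒  126ω_c = 93  ⇒  ω_c = 31/42
  ⇒ ω_c²/ω_r² = 31/42
Coupling ω_r² = ω_c¹ ⇒ overall = 23/35 × 31/42 = 713/1470

713/1470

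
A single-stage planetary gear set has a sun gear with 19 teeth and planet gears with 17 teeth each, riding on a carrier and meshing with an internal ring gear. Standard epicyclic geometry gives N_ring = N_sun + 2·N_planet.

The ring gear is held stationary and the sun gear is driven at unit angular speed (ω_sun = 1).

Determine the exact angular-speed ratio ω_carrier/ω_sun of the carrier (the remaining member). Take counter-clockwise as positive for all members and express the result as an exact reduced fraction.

19/72

N_ring = 19 + 2·17 = 53
19(ω_s−ω_c) = −53(ω_r−ω_c),  ω_r=0, ω_s=1
19(1−ω_c) = −53(0−ω_c)  ⇒  72ω_c = 19  ⇒  ω_c = 19/72
ω_c/ω_s = 19/72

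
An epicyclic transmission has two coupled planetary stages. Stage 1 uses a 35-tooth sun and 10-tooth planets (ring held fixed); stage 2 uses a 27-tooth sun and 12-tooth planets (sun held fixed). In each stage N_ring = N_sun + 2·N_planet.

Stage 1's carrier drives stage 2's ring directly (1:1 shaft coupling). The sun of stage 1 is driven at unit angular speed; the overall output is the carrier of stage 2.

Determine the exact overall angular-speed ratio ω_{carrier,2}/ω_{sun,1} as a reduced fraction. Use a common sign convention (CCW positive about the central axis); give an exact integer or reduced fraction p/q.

Stage 1: N_ring = 35 + 2·10 = 55
Stage 1: 35(ω_s−ω_c) = −55(ω_r−ω_c),  ω_r=0, ω_s=1
Stage 1: 35(1−ω_c) = −55(0−ω_c)  ⇒  90ω_c = 35  ⇒  ω_c = 7/18
  ⇒ ω_c¹/ω_s¹ = 7/18
Stage 2: N_ring = 27 + 2·12 = 51
Stage 2: 27(ω_s−ω_c) = −51(ω_r−ω_c),  ω_s=0, ω_r=1
Stage 2: 27(0−ω_c) = −51(1−ω_c)  ⇒  78ω_c = 51  ⇒  ω_c = 17/26
  ⇒ ω_c²/ω_r² = 17/26
Coupling ω_r² = ω_c¹ ⇒ overall = 7/18 × 17/26 = 119/468

119/468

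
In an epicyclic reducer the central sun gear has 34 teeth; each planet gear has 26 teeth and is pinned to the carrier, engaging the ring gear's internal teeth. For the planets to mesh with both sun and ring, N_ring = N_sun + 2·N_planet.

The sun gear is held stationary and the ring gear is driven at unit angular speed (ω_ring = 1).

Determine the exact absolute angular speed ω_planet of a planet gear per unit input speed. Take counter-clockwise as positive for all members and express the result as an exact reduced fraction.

N_ring = 34 + 2·26 = 86
34(ω_s−ω_c) = −86(ω_r−ω_c),  ω_s=0, ω_r=1
34(0−ω_c) = −86(1−ω_c)  ⇒  120ω_c = 86  ⇒  ω_c = 43/60
sun–planet: 34·(0−43/60) = −26·(ω_p−ω_c)  ⇒  ω_p−ω_c = −(34/26)·(-43/60) = 731/780
ω_p = 43/60 + 731/780 = 43/26

43/26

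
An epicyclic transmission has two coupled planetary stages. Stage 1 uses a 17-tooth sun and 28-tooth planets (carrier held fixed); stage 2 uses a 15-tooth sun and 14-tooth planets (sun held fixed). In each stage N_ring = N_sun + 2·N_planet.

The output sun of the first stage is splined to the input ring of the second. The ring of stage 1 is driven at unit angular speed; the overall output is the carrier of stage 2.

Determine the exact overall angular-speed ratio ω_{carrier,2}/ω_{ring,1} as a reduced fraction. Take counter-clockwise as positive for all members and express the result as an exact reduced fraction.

-3139/986

Stage 1: N_ring = 17 + 2·28 = 73
Stage 1: 17(ω_s−ω_c) = −73(ω_r−ω_c),  ω_c=0, ω_r=1
Stage 1: ω_s = 0 − (73/17)(1−0) = -73/17
  ⇒ ω_s¹/ω_r¹ = -73/17
Stage 2: N_ring = 15 + 2·14 = 43
Stage 2: 15(ω_s−ω_c) = −43(ω_r−ω_c),  ω_s=0, ω_r=1
Stage 2: 15(0−ω_c) = −43(1−ω_c)  ⇒  58ω_c = 43  ⇒  ω_c = 43/58
  ⇒ ω_c²/ω_r² = 43/58
Coupling ω_r² = ω_s¹ ⇒ overall = -73/17 × 43/58 = -3139/986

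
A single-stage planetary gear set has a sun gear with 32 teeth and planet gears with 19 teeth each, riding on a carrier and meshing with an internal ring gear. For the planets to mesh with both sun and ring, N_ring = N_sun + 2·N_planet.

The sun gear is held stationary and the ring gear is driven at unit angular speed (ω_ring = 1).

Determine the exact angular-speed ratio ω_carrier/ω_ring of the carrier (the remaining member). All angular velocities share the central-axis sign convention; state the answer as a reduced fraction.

35/51

N_ring = 32 + 2·19 = 70
32(ω_s−ω_c) = −70(ω_r−ω_c),  ω_s=0, ω_r=1
32(0−ω_c) = −70(1−ω_c)  ⇒  102ω_c = 70  ⇒  ω_c = 35/51
ω_c/ω_r = 35/51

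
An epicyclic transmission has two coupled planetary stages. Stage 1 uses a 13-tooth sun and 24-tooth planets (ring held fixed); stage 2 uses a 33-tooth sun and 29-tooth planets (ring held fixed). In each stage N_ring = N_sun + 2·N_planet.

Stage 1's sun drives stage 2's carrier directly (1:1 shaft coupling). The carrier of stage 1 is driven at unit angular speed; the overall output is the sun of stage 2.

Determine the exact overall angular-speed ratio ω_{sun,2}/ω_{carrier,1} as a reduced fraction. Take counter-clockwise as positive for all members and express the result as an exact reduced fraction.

9176/429

Stage 1: N_ring = 13 + 2·24 = 61
Stage 1: 13(ω_s−ω_c) = −61(ω_r−ω_c),  ω_r=0, ω_c=1
Stage 1: ω_s = 1 − (61/13)(0−1) = 74/13
  ⇒ ω_s¹/ω_c¹ = 74/13
Stage 2: N_ring = 33 + 2·29 = 91
Stage 2: 33(ω_s−ω_c) = −91(ω_r−ω_c),  ω_r=0, ω_c=1
Stage 2: ω_s = 1 − (91/33)(0−1) = 124/33
  ⇒ ω_s²/ω_c² = 124/33
Coupling ω_c² = ω_s¹ ⇒ overall = 74/13 × 124/33 = 9176/429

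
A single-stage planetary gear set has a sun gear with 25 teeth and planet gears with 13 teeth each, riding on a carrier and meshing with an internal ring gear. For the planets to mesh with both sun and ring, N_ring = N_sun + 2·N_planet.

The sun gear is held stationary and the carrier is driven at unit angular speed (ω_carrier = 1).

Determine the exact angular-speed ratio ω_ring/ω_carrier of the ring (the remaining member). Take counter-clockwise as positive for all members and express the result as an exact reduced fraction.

N_ring = 25 + 2·13 = 51
25(ω_s−ω_c) = −51(ω_r−ω_c),  ω_s=0, ω_c=1
ω_r = 1 − (25/51)(0−1) = 76/51
ω_r/ω_c = 76/51

76/51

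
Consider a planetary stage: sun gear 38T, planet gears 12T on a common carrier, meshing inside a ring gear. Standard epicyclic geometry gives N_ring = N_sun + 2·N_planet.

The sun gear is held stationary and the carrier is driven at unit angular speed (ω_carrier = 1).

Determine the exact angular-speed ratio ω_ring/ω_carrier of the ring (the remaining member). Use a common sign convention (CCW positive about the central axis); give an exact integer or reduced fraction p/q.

50/31

N_ring = 38 + 2·12 = 62
38(ω_s−ω_c) = −62(ω_r−ω_c),  ω_s=0, ω_c=1
ω_r = 1 − (38/62)(0−1) = 50/31
ω_r/ω_c = 50/31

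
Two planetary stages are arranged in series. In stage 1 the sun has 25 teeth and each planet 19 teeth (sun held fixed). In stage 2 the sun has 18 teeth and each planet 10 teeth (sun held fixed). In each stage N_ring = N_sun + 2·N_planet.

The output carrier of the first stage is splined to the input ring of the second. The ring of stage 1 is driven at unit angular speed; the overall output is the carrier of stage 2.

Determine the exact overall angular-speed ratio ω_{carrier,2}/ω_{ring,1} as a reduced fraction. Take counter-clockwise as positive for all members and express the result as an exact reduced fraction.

171/352

Stage 1: N_ring = 25 + 2·19 = 63
Stage 1: 25(ω_s−ω_c) = −63(ω_r−ω_c),  ω_s=0, ω_r=1
Stage 1: 25(0−ω_c) = −63(1−ω_c)  ⇒  88ω_c = 63  ⇒  ω_c = 63/88
  ⇒ ω_c¹/ω_r¹ = 63/88
Stage 2: N_ring = 18 + 2·10 = 38
Stage 2: 18(ω_s−ω_c) = −38(ω_r−ω_c),  ω_s=0, ω_r=1
Stage 2: 18(0−ω_c) = −38(1−ω_c)  ⇒  56ω_c = 38  ⇒  ω_c = 19/28
  ⇒ ω_c²/ω_r² = 19/28
Coupling ω_r² = ω_c¹ ⇒ overall = 63/88 × 19/28 = 171/352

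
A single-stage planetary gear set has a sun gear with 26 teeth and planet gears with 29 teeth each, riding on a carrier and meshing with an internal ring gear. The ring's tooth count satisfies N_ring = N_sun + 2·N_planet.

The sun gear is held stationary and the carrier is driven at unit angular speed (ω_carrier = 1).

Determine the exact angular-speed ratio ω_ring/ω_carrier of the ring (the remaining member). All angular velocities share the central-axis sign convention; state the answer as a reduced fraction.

55/42

N_ring = 26 + 2·29 = 84
26(ω_s−ω_c) = −84(ω_r−ω_c),  ω_s=0, ω_c=1
ω_r = 1 − (26/84)(0−1) = 55/42
ω_r/ω_c = 55/42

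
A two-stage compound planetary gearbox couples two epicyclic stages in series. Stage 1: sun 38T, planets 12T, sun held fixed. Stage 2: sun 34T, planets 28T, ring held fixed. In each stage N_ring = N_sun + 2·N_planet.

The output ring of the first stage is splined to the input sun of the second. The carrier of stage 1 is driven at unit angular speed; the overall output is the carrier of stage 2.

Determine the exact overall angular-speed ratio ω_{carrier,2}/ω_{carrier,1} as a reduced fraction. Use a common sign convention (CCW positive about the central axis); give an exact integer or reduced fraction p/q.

425/961

Stage 1: N_ring = 38 + 2·12 = 62
Stage 1: 38(ω_s−ω_c) = −62(ω_r−ω_c),  ω_s=0, ω_c=1
Stage 1: ω_r = 1 − (38/62)(0−1) = 50/31
  ⇒ ω_r¹/ω_c¹ = 50/31
Stage 2: N_ring = 34 + 2·28 = 90
Stage 2: 34(ω_s−ω_c) = −90(ω_r−ω_c),  ω_r=0, ω_s=1
Stage 2: 34(1−ω_c) = −90(0−ω_c)  ⇒  124ω_c = 34  ⇒  ω_c = 17/62
  ⇒ ω_c²/ω_s² = 17/62
Coupling ω_s² = ω_r¹ ⇒ overall = 50/31 × 17/62 = 425/961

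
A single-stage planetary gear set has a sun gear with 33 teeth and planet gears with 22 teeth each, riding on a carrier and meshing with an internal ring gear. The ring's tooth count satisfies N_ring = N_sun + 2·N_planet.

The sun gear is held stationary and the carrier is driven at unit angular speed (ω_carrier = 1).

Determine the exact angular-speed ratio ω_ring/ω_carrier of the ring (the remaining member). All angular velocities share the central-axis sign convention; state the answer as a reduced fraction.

10/7

N_ring = 33 + 2·22 = 77
33(ω_s−ω_c) = −77(ω_r−ω_c),  ω_s=0, ω_c=1
ω_r = 1 − (33/77)(0−1) = 10/7
ω_r/ω_c = 10/7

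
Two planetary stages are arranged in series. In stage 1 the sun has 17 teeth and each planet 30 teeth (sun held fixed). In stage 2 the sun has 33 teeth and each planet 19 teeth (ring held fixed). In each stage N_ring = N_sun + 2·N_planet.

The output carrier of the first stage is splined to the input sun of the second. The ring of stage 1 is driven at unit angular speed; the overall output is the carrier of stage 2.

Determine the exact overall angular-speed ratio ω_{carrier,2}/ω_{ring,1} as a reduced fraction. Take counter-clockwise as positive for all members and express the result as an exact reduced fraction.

2541/9776

Stage 1: N_ring = 17 + 2·30 = 77
Stage 1: 17(ω_s−ω_c) = −77(ω_r−ω_c),  ω_s=0, ω_r=1
Stage 1: 17(0−ω_c) = −77(1−ω_c)  ⇒  94ω_c = 77  ⇒  ω_c = 77/94
  ⇒ ω_c¹/ω_r¹ = 77/94
Stage 2: N_ring = 33 + 2·19 = 71
Stage 2: 33(ω_s−ω_c) = −71(ω_r−ω_c),  ω_r=0, ω_s=1
Stage 2: 33(1−ω_c) = −71(0−ω_c)  ⇒  104ω_c = 33  ⇒  ω_c = 33/104
  ⇒ ω_c²/ω_s² = 33/104
Coupling ω_s² = ω_c¹ ⇒ overall = 77/94 × 33/104 = 2541/9776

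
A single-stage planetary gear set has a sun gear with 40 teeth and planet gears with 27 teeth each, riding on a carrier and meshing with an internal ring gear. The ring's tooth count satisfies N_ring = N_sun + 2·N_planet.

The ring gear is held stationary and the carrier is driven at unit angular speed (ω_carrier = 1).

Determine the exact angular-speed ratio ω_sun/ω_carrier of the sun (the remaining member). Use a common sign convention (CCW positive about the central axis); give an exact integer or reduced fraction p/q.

67/20

N_ring = 40 + 2·27 = 94
40(ω_s−ω_c) = −94(ω_r−ω_c),  ω_r=0, ω_c=1
ω_s = 1 − (94/40)(0−1) = 67/20
ω_s/ω_c = 67/20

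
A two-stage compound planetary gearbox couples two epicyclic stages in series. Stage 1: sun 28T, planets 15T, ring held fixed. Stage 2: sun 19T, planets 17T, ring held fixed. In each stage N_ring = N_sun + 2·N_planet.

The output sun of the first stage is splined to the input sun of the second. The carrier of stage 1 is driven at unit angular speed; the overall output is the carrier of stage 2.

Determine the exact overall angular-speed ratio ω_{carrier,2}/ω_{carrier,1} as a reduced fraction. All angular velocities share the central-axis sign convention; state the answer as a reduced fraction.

817/1008

Stage 1: N_ring = 28 + 2·15 = 58
Stage 1: 28(ω_s−ω_c) = −58(ω_r−ω_c),  ω_r=0, ω_c=1
Stage 1: ω_s = 1 − (58/28)(0−1) = 43/14
  ⇒ ω_s¹/ω_c¹ = 43/14
Stage 2: N_ring = 19 + 2·17 = 53
Stage 2: 19(ω_s−ω_c) = −53(ω_r−ω_c),  ω_r=0, ω_s=1
Stage 2: 19(1−ω_c) = −53(0−ω_c)  ⇒  72ω_c = 19  ⇒  ω_c = 19/72
  ⇒ ω_c²/ω_s² = 19/72
Coupling ω_s² = ω_s¹ ⇒ overall = 43/14 × 19/72 = 817/1008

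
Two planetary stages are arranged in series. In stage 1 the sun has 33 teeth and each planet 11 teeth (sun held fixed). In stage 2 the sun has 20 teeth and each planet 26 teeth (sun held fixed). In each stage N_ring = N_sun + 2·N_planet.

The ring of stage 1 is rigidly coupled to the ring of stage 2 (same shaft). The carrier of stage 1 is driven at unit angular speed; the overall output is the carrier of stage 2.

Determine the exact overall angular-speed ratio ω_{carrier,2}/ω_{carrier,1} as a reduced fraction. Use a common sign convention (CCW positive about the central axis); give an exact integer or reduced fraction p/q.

144/115

Stage 1: N_ring = 33 + 2·11 = 55
Stage 1: 33(ω_s−ω_c) = −55(ω_r−ω_c),  ω_s=0, ω_c=1
Stage 1: ω_r = 1 − (33/55)(0−1) = 8/5
  ⇒ ω_r¹/ω_c¹ = 8/5
Stage 2: N_ring = 20 + 2·26 = 72
Stage 2: 20(ω_s−ω_c) = −72(ω_r−ω_c),  ω_s=0, ω_r=1
Stage 2: 20(0−ω_c) = −72(1−ω_c)  ⇒  92ω_c = 72  ⇒  ω_c = 18/23
  ⇒ ω_c²/ω_r² = 18/23
Coupling ω_r² = ω_r¹ ⇒ overall = 8/5 × 18/23 = 144/115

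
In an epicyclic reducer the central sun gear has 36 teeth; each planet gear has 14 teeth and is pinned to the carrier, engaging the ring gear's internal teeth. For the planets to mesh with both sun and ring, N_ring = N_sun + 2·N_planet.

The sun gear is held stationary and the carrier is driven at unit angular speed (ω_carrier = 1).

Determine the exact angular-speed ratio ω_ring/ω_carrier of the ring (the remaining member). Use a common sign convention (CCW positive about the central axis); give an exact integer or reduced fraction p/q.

25/16

N_ring = 36 + 2·14 = 64
36(ω_s−ω_c) = −64(ω_r−ω_c),  ω_s=0, ω_c=1
ω_r = 1 − (36/64)(0−1) = 25/16
ω_r/ω_c = 25/16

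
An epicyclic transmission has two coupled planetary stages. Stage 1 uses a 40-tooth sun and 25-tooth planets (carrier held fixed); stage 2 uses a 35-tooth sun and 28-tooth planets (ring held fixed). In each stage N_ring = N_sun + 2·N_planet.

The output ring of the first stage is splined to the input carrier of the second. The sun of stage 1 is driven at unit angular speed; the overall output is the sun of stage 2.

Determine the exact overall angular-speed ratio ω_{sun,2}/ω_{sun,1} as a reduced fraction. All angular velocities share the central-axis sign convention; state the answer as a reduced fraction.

Stage 1: N_ring = 40 + 2·25 = 90
Stage 1: 40(ω_s−ω_c) = −90(ω_r−ω_c),  ω_c=0, ω_s=1
Stage 1: ω_r = 0 − (40/90)(1−0) = -4/9
  ⇒ ω_r¹/ω_s¹ = -4/9
Stage 2: N_ring = 35 + 2·28 = 91
Stage 2: 35(ω_s−ω_c) = −91(ω_r−ω_c),  ω_r=0, ω_c=1
Stage 2: ω_s = 1 − (91/35)(0−1) = 18/5
  ⇒ ω_s²/ω_c² = 18/5
Coupling ω_c² = ω_r¹ ⇒ overall = -4/9 × 18/5 = -8/5

-8/5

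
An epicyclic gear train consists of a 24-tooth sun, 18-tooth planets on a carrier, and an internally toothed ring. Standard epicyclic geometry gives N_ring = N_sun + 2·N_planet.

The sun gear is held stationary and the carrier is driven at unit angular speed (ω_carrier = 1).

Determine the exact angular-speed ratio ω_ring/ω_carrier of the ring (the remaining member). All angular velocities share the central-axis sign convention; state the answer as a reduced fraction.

7/5

N_ring = 24 + 2·18 = 60
24(ω_s−ω_c) = −60(ω_r−ω_c),  ω_s=0, ω_c=1
ω_r = 1 − (24/60)(0−1) = 7/5
ω_r/ω_c = 7/5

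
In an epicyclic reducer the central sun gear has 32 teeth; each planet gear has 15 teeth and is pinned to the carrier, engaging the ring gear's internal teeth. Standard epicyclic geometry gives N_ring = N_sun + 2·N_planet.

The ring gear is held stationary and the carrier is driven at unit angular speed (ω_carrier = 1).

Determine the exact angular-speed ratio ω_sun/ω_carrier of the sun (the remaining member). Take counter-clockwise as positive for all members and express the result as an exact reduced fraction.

N_ring = 32 + 2·15 = 62
32(ω_s−ω_c) = −62(ω_r−ω_c),  ω_r=0, ω_c=1
ω_s = 1 − (62/32)(0−1) = 47/16
ω_s/ω_c = 47/16

47/16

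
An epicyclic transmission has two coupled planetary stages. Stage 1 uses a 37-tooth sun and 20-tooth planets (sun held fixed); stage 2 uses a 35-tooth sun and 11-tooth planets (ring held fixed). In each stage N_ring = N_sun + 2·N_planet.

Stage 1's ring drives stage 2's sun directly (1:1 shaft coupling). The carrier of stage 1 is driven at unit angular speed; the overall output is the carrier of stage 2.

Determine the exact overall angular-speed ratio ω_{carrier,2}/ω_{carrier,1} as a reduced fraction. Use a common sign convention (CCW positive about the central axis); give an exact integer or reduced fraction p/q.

Stage 1: N_ring = 37 + 2·20 = 77
Stage 1: 37(ω_s−ω_c) = −77(ω_r−ω_c),  ω_s=0, ω_c=1
Stage 1: ω_r = 1 − (37/77)(0−1) = 114/77
  ⇒ ω_r¹/ω_c¹ = 114/77
Stage 2: N_ring = 35 + 2·11 = 57
Stage 2: 35(ω_s−ω_c) = −57(ω_r−ω_c),  ω_r=0, ω_s=1
Stage 2: 35(1−ω_c) = −57(0−ω_c)  ⇒  92ω_c = 35  ⇒  ω_c = 35/92
  ⇒ ω_c²/ω_s² = 35/92
Coupling ω_s² = ω_r¹ ⇒ overall = 114/77 × 35/92 = 285/506

285/506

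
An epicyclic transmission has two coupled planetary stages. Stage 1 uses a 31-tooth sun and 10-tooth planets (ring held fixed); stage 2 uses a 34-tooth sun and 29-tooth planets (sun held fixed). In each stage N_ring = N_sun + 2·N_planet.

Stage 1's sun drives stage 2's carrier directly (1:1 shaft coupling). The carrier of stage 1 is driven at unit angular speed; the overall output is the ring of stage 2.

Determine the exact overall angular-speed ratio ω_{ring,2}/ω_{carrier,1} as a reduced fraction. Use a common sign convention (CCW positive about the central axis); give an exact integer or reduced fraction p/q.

2583/713

Stage 1: N_ring = 31 + 2·10 = 51
Stage 1: 31(ω_s−ω_c) = −51(ω_r−ω_c),  ω_r=0, ω_c=1
Stage 1: ω_s = 1 − (51/31)(0−1) = 82/31
  ⇒ ω_s¹/ω_c¹ = 82/31
Stage 2: N_ring = 34 + 2·29 = 92
Stage 2: 34(ω_s−ω_c) = −92(ω_r−ω_c),  ω_s=0, ω_c=1
Stage 2: ω_r = 1 − (34/92)(0−1) = 63/46
  ⇒ ω_r²/ω_c² = 63/46
Coupling ω_c² = ω_s¹ ⇒ overall = 82/31 × 63/46 = 2583/713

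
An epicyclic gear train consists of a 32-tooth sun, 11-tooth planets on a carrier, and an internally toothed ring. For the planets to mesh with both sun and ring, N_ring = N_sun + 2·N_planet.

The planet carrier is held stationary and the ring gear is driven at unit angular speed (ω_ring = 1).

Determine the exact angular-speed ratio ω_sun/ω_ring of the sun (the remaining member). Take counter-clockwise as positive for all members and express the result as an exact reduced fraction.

N_ring = 32 + 2·11 = 54
32(ω_s−ω_c) = −54(ω_r−ω_c),  ω_c=0, ω_r=1
ω_s = 0 − (54/32)(1−0) = -27/16
ω_s/ω_r = -27/16

-27/16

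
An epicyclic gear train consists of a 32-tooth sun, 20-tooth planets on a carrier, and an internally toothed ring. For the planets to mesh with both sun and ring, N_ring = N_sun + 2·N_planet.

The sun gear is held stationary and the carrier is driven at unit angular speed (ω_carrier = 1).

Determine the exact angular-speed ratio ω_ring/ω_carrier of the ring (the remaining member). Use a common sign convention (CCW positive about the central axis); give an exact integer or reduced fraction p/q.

13/9

N_ring = 32 + 2·20 = 72
32(ω_s−ω_c) = −72(ω_r−ω_c),  ω_s=0, ω_c=1
ω_r = 1 − (32/72)(0−1) = 13/9
ω_r/ω_c = 13/9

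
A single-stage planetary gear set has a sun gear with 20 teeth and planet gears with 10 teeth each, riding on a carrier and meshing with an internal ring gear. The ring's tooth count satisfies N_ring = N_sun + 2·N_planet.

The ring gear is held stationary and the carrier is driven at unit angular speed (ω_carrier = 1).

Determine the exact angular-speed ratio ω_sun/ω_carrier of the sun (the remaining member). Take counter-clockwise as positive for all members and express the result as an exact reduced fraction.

3

N_ring = 20 + 2·10 = 40
20(ω_s−ω_c) = −40(ω_r−ω_c),  ω_r=0, ω_c=1
ω_s = 1 − (40/20)(0−1) = 3
ω_s/ω_c = 3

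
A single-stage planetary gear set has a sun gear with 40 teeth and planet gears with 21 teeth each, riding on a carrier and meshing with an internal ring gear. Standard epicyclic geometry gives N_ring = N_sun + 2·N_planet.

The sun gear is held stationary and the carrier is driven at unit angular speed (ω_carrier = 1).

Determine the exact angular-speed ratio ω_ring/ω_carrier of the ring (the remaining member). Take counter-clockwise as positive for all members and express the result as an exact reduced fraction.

N_ring = 40 + 2·21 = 82
40(ω_s−ω_c) = −82(ω_r−ω_c),  ω_s=0, ω_c=1
ω_r = 1 − (40/82)(0−1) = 61/41
ω_r/ω_c = 61/41

61/41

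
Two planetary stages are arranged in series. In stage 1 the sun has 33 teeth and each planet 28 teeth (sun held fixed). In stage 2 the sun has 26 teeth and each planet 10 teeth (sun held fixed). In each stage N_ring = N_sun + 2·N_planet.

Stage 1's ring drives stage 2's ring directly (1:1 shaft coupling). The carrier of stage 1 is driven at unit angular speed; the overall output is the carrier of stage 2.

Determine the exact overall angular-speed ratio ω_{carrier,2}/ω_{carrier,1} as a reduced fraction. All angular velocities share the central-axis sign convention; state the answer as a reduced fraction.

Stage 1: N_ring = 33 + 2·28 = 89
Stage 1: 33(ω_s−ω_c) = −89(ω_r−ω_c),  ω_s=0, ω_c=1
Stage 1: ω_r = 1 − (33/89)(0−1) = 122/89
  ⇒ ω_r¹/ω_c¹ = 122/89
Stage 2: N_ring = 26 + 2·10 = 46
Stage 2: 26(ω_s−ω_c) = −46(ω_r−ω_c),  ω_s=0, ω_r=1
Stage 2: 26(0−ω_c) = −46(1−ω_c)  ⇒  72ω_c = 46  ⇒  ω_c = 23/36
  ⇒ ω_c²/ω_r² = 23/36
Coupling ω_r² = ω_r¹ ⇒ overall = 122/89 × 23/36 = 1403/1602

1403/1602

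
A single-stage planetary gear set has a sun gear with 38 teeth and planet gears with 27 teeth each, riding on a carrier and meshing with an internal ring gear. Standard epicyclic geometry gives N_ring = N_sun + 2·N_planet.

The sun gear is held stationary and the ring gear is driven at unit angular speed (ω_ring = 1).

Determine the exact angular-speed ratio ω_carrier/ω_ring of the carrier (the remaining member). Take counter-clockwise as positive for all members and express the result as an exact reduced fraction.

46/65

N_ring = 38 + 2·27 = 92
38(ω_s−ω_c) = −92(ω_r−ω_c),  ω_s=0, ω_r=1
38(0−ω_c) = −92(1−ω_c)  ⇒  130ω_c = 92  ⇒  ω_c = 46/65
ω_c/ω_r = 46/65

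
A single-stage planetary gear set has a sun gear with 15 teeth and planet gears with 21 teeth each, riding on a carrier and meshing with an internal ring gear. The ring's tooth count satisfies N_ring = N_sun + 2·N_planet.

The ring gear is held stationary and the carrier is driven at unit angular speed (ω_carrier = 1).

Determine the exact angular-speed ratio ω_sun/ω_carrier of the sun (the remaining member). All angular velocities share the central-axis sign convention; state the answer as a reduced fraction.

N_ring = 15 + 2·21 = 57
15(ω_s−ω_c) = −57(ω_r−ω_c),  ω_r=0, ω_c=1
ω_s = 1 − (57/15)(0−1) = 24/5
ω_s/ω_c = 24/5

24/5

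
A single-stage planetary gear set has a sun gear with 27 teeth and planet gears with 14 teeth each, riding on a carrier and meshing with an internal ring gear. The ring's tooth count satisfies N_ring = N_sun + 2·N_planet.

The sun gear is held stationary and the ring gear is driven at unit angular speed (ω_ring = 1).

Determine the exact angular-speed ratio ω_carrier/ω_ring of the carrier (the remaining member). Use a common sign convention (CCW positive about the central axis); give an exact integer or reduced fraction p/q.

N_ring = 27 + 2·14 = 55
27(ω_s−ω_c) = −55(ω_r−ω_c),  ω_s=0, ω_r=1
27(0−ω_c) = −55(1−ω_c)  ⇒  82ω_c = 55  ⇒  ω_c = 55/82
ω_c/ω_r = 55/82

55/82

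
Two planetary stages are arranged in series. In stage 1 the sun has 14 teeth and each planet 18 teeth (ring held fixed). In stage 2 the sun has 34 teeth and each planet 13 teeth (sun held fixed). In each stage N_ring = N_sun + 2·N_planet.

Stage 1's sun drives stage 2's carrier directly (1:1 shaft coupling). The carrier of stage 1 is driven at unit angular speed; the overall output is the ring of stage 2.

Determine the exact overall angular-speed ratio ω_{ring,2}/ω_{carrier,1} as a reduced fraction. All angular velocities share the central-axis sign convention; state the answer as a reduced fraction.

752/105

Stage 1: N_ring = 14 + 2·18 = 50
Stage 1: 14(ω_s−ω_c) = −50(ω_r−ω_c),  ω_r=0, ω_c=1
Stage 1: ω_s = 1 − (50/14)(0−1) = 32/7
  ⇒ ω_s¹/ω_c¹ = 32/7
Stage 2: N_ring = 34 + 2·13 = 60
Stage 2: 34(ω_s−ω_c) = −60(ω_r−ω_c),  ω_s=0, ω_c=1
Stage 2: ω_r = 1 − (34/60)(0−1) = 47/30
  ⇒ ω_r²/ω_c² = 47/30
Coupling ω_c² = ω_s¹ ⇒ overall = 32/7 × 47/30 = 752/105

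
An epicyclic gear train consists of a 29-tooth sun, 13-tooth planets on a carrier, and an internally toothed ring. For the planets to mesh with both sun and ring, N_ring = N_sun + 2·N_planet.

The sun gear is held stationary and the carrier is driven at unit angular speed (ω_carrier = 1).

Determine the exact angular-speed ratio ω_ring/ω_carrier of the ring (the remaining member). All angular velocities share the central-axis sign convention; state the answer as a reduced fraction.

N_ring = 29 + 2·13 = 55
29(ω_s−ω_c) = −55(ω_r−ω_c),  ω_s=0, ω_c=1
ω_r = 1 − (29/55)(0−1) = 84/55
ω_r/ω_c = 84/55

84/55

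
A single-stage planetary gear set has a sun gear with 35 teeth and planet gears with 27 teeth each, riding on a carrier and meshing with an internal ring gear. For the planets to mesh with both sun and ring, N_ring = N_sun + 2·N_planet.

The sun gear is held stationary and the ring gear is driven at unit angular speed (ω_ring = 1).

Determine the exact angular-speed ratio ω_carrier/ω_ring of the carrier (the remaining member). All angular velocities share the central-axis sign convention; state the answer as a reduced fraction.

89/124

N_ring = 35 + 2·27 = 89
35(ω_s−ω_c) = −89(ω_r−ω_c),  ω_s=0, ω_r=1
35(0−ω_c) = −89(1−ω_c)  ⇒  124ω_c = 89  ⇒  ω_c = 89/124
ω_c/ω_r = 89/124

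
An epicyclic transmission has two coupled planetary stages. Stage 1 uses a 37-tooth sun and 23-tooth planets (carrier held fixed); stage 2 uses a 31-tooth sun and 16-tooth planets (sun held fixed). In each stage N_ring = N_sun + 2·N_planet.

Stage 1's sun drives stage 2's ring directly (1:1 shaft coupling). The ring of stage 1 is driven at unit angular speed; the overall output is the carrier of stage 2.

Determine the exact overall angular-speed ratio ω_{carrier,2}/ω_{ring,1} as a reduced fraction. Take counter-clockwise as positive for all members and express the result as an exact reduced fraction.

-5229/3478

Stage 1: N_ring = 37 + 2·23 = 83
Stage 1: 37(ω_s−ω_c) = −83(ω_r−ω_c),  ω_c=0, ω_r=1
Stage 1: ω_s = 0 − (83/37)(1−0) = -83/37
  ⇒ ω_s¹/ω_r¹ = -83/37
Stage 2: N_ring = 31 + 2·16 = 63
Stage 2: 31(ω_s−ω_c) = −63(ω_r−ω_c),  ω_s=0, ω_r=1
Stage 2: 31(0−ω_c) = −63(1−ω_c)  ⇒  94ω_c = 63  ⇒  ω_c = 63/94
  ⇒ ω_c²/ω_r² = 63/94
Coupling ω_r² = ω_s¹ ⇒ overall = -83/37 × 63/94 = -5229/3478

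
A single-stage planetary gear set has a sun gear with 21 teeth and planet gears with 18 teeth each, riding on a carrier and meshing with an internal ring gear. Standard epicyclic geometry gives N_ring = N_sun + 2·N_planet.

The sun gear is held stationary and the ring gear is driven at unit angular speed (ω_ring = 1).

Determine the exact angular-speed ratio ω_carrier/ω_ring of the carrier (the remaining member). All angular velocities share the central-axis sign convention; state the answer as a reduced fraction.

N_ring = 21 + 2·18 = 57
21(ω_s−ω_c) = −57(ω_r−ω_c),  ω_s=0, ω_r=1
21(0−ω_c) = −57(1−ω_c)  ⇒  78ω_c = 57  ⇒  ω_c = 19/26
ω_c/ω_r = 19/26

19/26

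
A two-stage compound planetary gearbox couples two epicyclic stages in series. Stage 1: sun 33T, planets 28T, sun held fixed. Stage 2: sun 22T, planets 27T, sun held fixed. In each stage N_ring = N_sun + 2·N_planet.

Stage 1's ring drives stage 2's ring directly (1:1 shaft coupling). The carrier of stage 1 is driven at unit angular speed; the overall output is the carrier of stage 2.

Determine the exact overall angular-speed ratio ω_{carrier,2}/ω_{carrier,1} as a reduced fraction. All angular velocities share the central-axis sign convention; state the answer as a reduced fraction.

4636/4361

Stage 1: N_ring = 33 + 2·28 = 89
Stage 1: 33(ω_s−ω_c) = −89(ω_r−ω_c),  ω_s=0, ω_c=1
Stage 1: ω_r = 1 − (33/89)(0−1) = 122/89
  ⇒ ω_r¹/ω_c¹ = 122/89
Stage 2: N_ring = 22 + 2·27 = 76
Stage 2: 22(ω_s−ω_c) = −76(ω_r−ω_c),  ω_s=0, ω_r=1
Stage 2: 22(0−ω_c) = −76(1−ω_c)  ⇒  98ω_c = 76  ⇒  ω_c = 38/49
  ⇒ ω_c²/ω_r² = 38/49
Coupling ω_r² = ω_r¹ ⇒ overall = 122/89 × 38/49 = 4636/4361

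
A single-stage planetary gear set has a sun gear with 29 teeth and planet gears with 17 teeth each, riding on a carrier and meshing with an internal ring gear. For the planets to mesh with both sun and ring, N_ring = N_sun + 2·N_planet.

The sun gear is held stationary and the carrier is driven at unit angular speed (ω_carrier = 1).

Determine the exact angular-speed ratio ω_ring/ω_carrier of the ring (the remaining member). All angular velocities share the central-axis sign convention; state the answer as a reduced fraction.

N_ring = 29 + 2·17 = 63
29(ω_s−ω_c) = −63(ω_r−ω_c),  ω_s=0, ω_c=1
ω_r = 1 − (29/63)(0−1) = 92/63
ω_r/ω_c = 92/63

92/63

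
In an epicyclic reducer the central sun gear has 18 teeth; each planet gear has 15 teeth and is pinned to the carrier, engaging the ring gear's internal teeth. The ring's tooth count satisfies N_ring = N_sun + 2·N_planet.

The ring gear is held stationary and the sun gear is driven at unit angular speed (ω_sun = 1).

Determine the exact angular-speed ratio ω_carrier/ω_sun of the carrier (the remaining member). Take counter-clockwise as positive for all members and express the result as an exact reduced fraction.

N_ring = 18 + 2·15 = 48
18(ω_s−ω_c) = −48(ω_r−ω_c),  ω_r=0, ω_s=1
18(1−ω_c) = −48(0−ω_c)  ⇒  66ω_c = 18  ⇒  ω_c = 3/11
ω_c/ω_s = 3/11

3/11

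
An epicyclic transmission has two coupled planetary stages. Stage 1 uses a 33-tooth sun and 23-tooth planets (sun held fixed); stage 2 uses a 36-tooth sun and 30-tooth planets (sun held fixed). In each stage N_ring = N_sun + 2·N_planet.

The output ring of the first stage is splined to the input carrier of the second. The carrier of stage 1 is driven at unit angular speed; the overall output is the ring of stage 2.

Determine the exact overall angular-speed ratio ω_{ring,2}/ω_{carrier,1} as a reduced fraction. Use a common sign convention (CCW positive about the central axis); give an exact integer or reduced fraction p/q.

154/79

Stage 1: N_ring = 33 + 2·23 = 79
Stage 1: 33(ω_s−ω_c) = −79(ω_r−ω_c),  ω_s=0, ω_c=1
Stage 1: ω_r = 1 − (33/79)(0−1) = 112/79
  ⇒ ω_r¹/ω_c¹ = 112/79
Stage 2: N_ring = 36 + 2·30 = 96
Stage 2: 36(ω_s−ω_c) = −96(ω_r−ω_c),  ω_s=0, ω_c=1
Stage 2: ω_r = 1 − (36/96)(0−1) = 11/8
  ⇒ ω_r²/ω_c² = 11/8
Coupling ω_c² = ω_r¹ ⇒ overall = 112/79 × 11/8 = 154/79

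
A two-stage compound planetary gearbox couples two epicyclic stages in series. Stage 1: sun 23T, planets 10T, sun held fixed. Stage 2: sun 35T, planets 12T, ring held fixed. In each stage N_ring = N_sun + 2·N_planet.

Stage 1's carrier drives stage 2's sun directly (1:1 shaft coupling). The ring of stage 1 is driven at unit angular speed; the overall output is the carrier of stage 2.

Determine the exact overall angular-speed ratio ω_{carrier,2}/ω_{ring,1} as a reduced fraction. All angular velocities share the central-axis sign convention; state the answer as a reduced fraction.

1505/6204

Stage 1: N_ring = 23 + 2·10 = 43
Stage 1: 23(ω_s−ω_c) = −43(ω_r−ω_c),  ω_s=0, ω_r=1
Stage 1: 23(0−ω_c) = −43(1−ω_c)  ⇒  66ω_c = 43  ⇒  ω_c = 43/66
  ⇒ ω_c¹/ω_r¹ = 43/66
Stage 2: N_ring = 35 + 2·12 = 59
Stage 2: 35(ω_s−ω_c) = −59(ω_r−ω_c),  ω_r=0, ω_s=1
Stage 2: 35(1−ω_c) = −59(0−ω_c)  ⇒  94ω_c = 35  ⇒  ω_c = 35/94
  ⇒ ω_c²/ω_s² = 35/94
Coupling ω_s² = ω_c¹ ⇒ overall = 43/66 × 35/94 = 1505/6204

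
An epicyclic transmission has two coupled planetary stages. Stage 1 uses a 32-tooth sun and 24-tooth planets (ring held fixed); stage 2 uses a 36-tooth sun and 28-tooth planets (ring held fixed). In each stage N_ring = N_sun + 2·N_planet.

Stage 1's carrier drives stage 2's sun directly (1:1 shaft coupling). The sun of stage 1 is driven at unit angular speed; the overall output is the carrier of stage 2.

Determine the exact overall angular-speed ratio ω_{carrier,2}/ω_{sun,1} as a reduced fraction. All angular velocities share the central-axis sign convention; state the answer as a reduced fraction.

9/112

Stage 1: N_ring = 32 + 2·24 = 80
Stage 1: 32(ω_s−ω_c) = −80(ω_r−ω_c),  ω_r=0, ω_s=1
Stage 1: 32(1−ω_c) = −80(0−ω_c)  ⇒  112ω_c = 32  ⇒  ω_c = 2/7
  ⇒ ω_c¹/ω_s¹ = 2/7
Stage 2: N_ring = 36 + 2·28 = 92
Stage 2: 36(ω_s−ω_c) = −92(ω_r−ω_c),  ω_r=0, ω_s=1
Stage 2: 36(1−ω_c) = −92(0−ω_c)  ⇒  128ω_c = 36  ⇒  ω_c = 9/32
  ⇒ ω_c²/ω_s² = 9/32
Coupling ω_s² = ω_c¹ ⇒ overall = 2/7 × 9/32 = 9/112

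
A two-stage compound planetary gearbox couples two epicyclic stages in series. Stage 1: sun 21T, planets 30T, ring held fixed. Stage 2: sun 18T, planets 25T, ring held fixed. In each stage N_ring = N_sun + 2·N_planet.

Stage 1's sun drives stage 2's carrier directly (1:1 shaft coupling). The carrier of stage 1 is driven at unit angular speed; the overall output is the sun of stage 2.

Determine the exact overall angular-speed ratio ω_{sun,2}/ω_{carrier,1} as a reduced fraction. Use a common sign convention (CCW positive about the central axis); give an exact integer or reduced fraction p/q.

Stage 1: N_ring = 21 + 2·30 = 81
Stage 1: 21(ω_s−ω_c) = −81(ω_r−ω_c),  ω_r=0, ω_c=1
Stage 1: ω_s = 1 − (81/21)(0−1) = 34/7
  ⇒ ω_s¹/ω_c¹ = 34/7
Stage 2: N_ring = 18 + 2·25 = 68
Stage 2: 18(ω_s−ω_c) = −68(ω_r−ω_c),  ω_r=0, ω_c=1
Stage 2: ω_s = 1 − (68/18)(0−1) = 43/9
  ⇒ ω_s²/ω_c² = 43/9
Coupling ω_c² = ω_s¹ ⇒ overall = 34/7 × 43/9 = 1462/63

1462/63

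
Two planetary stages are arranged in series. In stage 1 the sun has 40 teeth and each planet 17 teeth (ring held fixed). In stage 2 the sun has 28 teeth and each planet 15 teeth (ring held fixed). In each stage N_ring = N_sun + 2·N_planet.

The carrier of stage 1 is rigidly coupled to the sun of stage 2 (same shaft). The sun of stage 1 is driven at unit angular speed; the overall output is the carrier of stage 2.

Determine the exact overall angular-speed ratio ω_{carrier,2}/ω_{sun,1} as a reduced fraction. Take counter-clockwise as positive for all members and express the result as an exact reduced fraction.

280/2451

Stage 1: N_ring = 40 + 2·17 = 74
Stage 1: 40(ω_s−ω_c) = −74(ω_r−ω_c),  ω_r=0, ω_s=1
Stage 1: 40(1−ω_c) = −74(0−ω_c)  ⇒  114ω_c = 40  ⇒  ω_c = 20/57
  ⇒ ω_c¹/ω_s¹ = 20/57
Stage 2: N_ring = 28 + 2·15 = 58
Stage 2: 28(ω_s−ω_c) = −58(ω_r−ω_c),  ω_r=0, ω_s=1
Stage 2: 28(1−ω_c) = −58(0−ω_c)  ⇒  86ω_c = 28  ⇒  ω_c = 14/43
  ⇒ ω_c²/ω_s² = 14/43
Coupling ω_s² = ω_c¹ ⇒ overall = 20/57 × 14/43 = 280/2451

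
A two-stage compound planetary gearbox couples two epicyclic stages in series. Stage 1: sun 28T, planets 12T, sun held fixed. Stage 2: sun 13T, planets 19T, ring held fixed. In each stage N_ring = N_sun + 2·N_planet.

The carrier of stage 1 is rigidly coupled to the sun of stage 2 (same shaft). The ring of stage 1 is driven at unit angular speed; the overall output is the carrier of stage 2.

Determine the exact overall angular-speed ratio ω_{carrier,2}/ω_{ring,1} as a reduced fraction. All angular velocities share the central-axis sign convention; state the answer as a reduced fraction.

Stage 1: N_ring = 28 + 2·12 = 52
Stage 1: 28(ω_s−ω_c) = −52(ω_r−ω_c),  ω_s=0, ω_r=1
Stage 1: 28(0−ω_c) = −52(1−ω_c)  ⇒  80ω_c = 52  ⇒  ω_c = 13/20
  ⇒ ω_c¹/ω_r¹ = 13/20
Stage 2: N_ring = 13 + 2·19 = 51
Stage 2: 13(ω_s−ω_c) = −51(ω_r−ω_c),  ω_r=0, ω_s=1
Stage 2: 13(1−ω_c) = −51(0−ω_c)  ⇒  64ω_c = 13  ⇒  ω_c = 13/64
  ⇒ ω_c²/ω_s² = 13/64
Coupling ω_s² = ω_c¹ ⇒ overall = 13/20 × 13/64 = 169/1280

169/1280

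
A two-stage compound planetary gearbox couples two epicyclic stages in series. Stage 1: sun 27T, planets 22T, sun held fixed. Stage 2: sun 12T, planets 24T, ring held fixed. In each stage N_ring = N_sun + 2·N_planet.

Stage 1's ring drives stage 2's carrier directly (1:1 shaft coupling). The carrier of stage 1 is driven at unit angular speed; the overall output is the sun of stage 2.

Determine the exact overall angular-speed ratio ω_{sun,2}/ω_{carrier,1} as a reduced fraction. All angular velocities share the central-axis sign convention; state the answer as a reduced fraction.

Stage 1: N_ring = 27 + 2·22 = 71
Stage 1: 27(ω_s−ω_c) = −71(ω_r−ω_c),  ω_s=0, ω_c=1
Stage 1: ω_r = 1 − (27/71)(0−1) = 98/71
  ⇒ ω_r¹/ω_c¹ = 98/71
Stage 2: N_ring = 12 + 2·24 = 60
Stage 2: 12(ω_s−ω_c) = −60(ω_r−ω_c),  ω_r=0, ω_c=1
Stage 2: ω_s = 1 − (60/12)(0−1) = 6
  ⇒ ω_s²/ω_c² = 6
Coupling ω_c² = ω_r¹ ⇒ overall = 98/71 × 6 = 588/71

588/71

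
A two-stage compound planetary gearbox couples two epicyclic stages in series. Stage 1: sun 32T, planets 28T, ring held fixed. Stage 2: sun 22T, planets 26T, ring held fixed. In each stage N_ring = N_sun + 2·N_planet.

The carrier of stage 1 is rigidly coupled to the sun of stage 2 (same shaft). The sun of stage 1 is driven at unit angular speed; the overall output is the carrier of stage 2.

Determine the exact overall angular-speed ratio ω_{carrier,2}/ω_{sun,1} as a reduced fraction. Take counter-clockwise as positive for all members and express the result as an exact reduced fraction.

Stage 1: N_ring = 32 + 2·28 = 88
Stage 1: 32(ω_s−ω_c) = −88(ω_r−ω_c),  ω_r=0, ω_s=1
Stage 1: 32(1−ω_c) = −88(0−ω_c)  ⇒  120ω_c = 32  ⇒  ω_c = 4/15
  ⇒ ω_c¹/ω_s¹ = 4/15
Stage 2: N_ring = 22 + 2·26 = 74
Stage 2: 22(ω_s−ω_c) = −74(ω_r−ω_c),  ω_r=0, ω_s=1
Stage 2: 22(1−ω_c) = −74(0−ω_c)  ⇒  96ω_c = 22  ⇒  ω_c = 11/48
  ⇒ ω_c²/ω_s² = 11/48
Coupling ω_s² = ω_c¹ ⇒ overall = 4/15 × 11/48 = 11/180

11/180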